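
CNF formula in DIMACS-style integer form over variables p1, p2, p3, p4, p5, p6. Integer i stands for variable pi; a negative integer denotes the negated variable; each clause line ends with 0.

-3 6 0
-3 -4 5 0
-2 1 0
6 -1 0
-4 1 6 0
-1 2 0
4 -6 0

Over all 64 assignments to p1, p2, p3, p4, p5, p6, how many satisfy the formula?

8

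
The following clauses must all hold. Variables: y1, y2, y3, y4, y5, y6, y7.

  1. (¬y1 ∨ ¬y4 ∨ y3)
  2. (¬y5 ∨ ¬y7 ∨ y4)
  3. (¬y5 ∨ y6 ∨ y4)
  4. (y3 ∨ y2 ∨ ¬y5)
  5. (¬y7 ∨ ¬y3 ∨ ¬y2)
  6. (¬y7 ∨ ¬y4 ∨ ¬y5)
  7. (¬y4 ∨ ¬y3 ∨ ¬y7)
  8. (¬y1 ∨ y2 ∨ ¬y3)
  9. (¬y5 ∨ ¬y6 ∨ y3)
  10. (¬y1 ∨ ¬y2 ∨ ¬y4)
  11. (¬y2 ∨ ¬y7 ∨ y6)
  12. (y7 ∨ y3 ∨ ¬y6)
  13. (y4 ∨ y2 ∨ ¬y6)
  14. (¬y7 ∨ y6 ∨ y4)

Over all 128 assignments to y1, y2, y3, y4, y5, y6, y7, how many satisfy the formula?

Split on y4, then y3.
  y4=T, y3=T: forces y1=F; y7=F; y2, y5, y6 free → 2^3 = 8.
  y4=T, y3=F: 6 of the 32 assignments to (y1,y2,y5,y6,y7) work.
  y4=F, y3=T: 7 of the 32 assignments to (y1,y2,y5,y6,y7) work.
  y4=F, y3=F: y1 free; 3 ways for (y2,y5,y6,y7) × 2^1 = 6.
Total: 8 + 6 + 7 + 6 = 27.

27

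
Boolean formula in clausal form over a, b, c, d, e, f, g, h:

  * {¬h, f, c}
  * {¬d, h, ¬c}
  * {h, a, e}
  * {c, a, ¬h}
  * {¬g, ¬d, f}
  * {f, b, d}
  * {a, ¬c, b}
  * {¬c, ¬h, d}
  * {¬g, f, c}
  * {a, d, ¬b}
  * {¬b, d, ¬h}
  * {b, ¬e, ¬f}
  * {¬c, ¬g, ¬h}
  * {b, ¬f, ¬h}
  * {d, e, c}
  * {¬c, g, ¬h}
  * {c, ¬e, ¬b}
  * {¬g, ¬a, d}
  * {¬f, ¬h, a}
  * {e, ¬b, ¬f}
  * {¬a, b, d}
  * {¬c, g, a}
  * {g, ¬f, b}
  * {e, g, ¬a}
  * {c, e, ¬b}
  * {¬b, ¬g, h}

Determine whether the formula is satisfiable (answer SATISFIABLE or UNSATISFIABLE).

SATISFIABLE

Set a = True and propagate.
For the remaining variables, b = True, c = True, d = False, e = True, f = True, g = False, h = False works.
Every clause has at least one true literal under this assignment.
So a=1, b=1, c=1, d=0, e=1, f=1, g=0, h=0 is a satisfying assignment.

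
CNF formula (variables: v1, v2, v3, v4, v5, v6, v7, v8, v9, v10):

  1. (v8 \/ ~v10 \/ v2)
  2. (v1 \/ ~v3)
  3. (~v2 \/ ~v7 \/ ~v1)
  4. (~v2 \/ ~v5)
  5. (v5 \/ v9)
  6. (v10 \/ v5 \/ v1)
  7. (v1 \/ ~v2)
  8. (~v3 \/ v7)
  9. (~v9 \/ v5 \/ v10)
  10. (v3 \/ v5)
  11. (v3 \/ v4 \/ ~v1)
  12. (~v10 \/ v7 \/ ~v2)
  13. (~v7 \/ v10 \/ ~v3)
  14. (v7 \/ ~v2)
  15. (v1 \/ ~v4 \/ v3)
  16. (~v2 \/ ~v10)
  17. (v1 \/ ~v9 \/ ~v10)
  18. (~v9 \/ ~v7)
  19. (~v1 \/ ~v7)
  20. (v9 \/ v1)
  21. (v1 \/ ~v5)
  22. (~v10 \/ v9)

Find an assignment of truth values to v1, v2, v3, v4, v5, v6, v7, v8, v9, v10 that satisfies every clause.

Branch on v1: take v1 = True.
  then v7 is forced to False.
  then v3 is forced to False.
  then v5 is forced to True.
  then v2 is forced to False.
  then v4 is forced to True.
Try v8 = False.
  then v10 is forced to False.
v6, v9 are now unconstrained; take v6 = True, v9 = True.
Every clause has at least one true literal under this assignment.

v1 = T, v2 = F, v3 = F, v4 = T, v5 = T, v6 = T, v7 = F, v8 = F, v9 = T, v10 = F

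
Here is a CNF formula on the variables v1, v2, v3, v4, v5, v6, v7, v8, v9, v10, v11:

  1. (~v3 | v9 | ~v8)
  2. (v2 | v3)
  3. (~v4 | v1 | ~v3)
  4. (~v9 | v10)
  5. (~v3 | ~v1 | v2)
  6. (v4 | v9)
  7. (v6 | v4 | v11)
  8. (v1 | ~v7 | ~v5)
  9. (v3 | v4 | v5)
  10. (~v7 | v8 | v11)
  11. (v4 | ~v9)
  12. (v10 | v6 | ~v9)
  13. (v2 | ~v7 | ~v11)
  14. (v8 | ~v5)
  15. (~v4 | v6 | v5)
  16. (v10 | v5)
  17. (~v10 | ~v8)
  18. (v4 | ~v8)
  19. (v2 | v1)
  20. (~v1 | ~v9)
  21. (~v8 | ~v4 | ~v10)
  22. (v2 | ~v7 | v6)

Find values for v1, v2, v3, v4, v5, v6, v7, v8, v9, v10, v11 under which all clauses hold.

v2 occurs only positively in the remaining clauses — set v2 = True.
Pure literal: v7 appears only negated; assign v7 = False.
Branch on v1: take v1 = True.
  then v9 is forced to False.
  then v4 is forced to True.
Set v3 = False and propagate.
The remaining clauses are satisfied by v5 = True, v6 = False, v8 = True, v10 = False, v11 = True.
Every clause has at least one true literal under this assignment.

v1 = T, v2 = T, v3 = F, v4 = T, v5 = T, v6 = F, v7 = F, v8 = T, v9 = F, v10 = F, v11 = T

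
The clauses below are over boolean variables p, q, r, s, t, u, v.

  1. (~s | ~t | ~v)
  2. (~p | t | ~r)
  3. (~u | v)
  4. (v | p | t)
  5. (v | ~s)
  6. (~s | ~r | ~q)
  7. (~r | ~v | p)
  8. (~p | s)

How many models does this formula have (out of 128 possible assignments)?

20

Split on v, then p.
  v=1, p=1: remaining (q,r,s,t,u) ∈ {(0,0,1,0,0); (0,0,1,0,1); (1,0,1,0,0); (1,0,1,0,1)} — 4.
  v=1, p=0: q, u free; 3 ways for (r,s,t) × 2^2 = 12.
  v=0, p=1: a clause becomes empty — 0.
  v=0, p=0: remaining (q,r,s,t,u) ∈ {(0,0,0,1,0); (0,1,0,1,0); (1,0,0,1,0); (1,1,0,1,0)} — 4.
Total: 4 + 12 + 0 + 4 = 20.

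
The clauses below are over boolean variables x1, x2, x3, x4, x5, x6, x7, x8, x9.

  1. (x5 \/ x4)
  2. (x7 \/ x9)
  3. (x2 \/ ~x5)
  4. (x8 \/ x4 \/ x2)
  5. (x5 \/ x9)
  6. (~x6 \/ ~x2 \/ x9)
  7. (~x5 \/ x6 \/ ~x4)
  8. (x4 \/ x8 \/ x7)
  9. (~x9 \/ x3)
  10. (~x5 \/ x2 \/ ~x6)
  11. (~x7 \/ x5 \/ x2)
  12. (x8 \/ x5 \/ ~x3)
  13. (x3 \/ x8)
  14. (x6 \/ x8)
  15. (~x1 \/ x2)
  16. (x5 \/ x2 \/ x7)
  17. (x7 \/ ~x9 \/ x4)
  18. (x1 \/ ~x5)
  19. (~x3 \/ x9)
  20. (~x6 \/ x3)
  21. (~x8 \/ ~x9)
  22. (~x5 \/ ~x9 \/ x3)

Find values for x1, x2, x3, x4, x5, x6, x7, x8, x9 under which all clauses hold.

x1 = 1  x2 = 1  x3 = 1  x4 = 1  x5 = 1  x6 = 1  x7 = 1  x8 = 0  x9 = 1

Set x1 = True and propagate.
  then x2 is forced to True.
For the remaining variables, x3 = True, x4 = True, x5 = True, x6 = True, x7 = True, x8 = False, x9 = True works.
Every clause has at least one true literal under this assignment.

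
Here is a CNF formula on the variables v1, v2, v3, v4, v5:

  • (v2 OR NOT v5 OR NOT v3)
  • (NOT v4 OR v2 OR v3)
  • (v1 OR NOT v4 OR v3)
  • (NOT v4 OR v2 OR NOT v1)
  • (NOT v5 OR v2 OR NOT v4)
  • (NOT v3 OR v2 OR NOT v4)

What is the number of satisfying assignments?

Case analysis on v2 and v4:
  v2=T, v4=T: v5 free; 3 ways for (v1,v3) × 2^1 = 6.
  v2=T, v4=F: v1, v3, v5 free → 2^3 = 8.
  v2=F, v4=T: a clause becomes empty — 0.
  v2=F, v4=F: v1 free; 3 ways for (v3,v5) × 2^1 = 6.
Total: 6 + 8 + 0 + 6 = 20.

20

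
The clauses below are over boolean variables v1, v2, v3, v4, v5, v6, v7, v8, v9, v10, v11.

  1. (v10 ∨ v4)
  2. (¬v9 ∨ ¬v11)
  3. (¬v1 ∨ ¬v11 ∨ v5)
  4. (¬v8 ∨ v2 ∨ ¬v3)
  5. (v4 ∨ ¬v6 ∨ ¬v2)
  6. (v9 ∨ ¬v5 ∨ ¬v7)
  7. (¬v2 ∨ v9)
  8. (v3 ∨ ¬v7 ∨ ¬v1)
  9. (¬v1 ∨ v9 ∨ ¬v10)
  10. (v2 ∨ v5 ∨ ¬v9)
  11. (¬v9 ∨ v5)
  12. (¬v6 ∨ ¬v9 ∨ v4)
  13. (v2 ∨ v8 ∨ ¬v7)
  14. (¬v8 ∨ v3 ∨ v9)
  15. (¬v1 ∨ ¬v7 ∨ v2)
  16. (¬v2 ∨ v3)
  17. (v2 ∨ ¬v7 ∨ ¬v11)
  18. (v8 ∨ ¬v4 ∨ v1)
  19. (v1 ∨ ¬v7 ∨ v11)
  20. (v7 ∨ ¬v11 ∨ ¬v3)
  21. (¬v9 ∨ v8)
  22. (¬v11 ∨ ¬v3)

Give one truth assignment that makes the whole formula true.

v1 = F, v2 = T, v3 = T, v4 = T, v5 = T, v6 = F, v7 = F, v8 = T, v9 = T, v10 = F, v11 = F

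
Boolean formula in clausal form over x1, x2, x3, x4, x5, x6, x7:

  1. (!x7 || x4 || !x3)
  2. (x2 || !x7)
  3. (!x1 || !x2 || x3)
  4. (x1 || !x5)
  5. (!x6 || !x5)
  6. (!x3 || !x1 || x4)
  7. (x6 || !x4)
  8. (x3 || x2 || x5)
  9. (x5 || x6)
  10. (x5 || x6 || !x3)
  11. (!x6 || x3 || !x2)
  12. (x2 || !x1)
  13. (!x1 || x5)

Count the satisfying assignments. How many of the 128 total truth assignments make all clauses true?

5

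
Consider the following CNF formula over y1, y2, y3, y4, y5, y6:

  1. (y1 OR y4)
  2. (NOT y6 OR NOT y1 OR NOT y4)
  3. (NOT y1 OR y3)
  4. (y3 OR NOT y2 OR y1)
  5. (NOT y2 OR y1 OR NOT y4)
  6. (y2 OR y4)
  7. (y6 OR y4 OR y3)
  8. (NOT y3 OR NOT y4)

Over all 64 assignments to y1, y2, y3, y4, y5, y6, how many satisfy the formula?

8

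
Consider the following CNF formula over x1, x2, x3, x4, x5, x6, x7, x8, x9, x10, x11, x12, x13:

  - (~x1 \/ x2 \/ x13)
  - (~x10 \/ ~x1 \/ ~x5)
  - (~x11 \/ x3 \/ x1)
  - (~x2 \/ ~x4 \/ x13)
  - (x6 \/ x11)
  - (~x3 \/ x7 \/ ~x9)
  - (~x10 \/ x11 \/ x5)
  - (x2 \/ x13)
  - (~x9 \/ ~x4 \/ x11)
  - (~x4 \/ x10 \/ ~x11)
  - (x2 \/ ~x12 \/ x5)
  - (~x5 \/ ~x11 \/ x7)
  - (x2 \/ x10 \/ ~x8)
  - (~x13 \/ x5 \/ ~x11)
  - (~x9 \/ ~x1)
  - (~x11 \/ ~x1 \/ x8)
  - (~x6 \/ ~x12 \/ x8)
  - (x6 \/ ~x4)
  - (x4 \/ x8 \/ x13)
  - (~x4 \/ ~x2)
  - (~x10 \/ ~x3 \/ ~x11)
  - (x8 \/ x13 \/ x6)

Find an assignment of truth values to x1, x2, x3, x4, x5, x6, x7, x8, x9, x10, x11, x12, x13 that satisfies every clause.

x1=False, x2=True, x3=True, x4=False, x5=True, x6=True, x7=True, x8=False, x9=False, x10=True, x11=False, x12=False, x13=True

Pure literal: x7 appears only positively; assign x7 = True.
x9 occurs only negated in the remaining clauses — set x9 = False.
Branch on x1: take x1 = False.
Branch on x2: take x2 = True.
  then x4 is forced to False.
Branch on x3: take x3 = True.
The remaining clauses are satisfied by x5 = True, x6 = True, x8 = False, x10 = True, x11 = False, x12 = False, x13 = True.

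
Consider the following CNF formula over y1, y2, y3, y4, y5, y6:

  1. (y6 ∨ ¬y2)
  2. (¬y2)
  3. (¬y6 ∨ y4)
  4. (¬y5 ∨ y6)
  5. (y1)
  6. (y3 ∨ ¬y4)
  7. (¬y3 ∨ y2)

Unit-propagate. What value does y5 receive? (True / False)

False

Unit clause (¬y2) sets y2 = False.
Unit clause (y1) sets y1 = True.
From (¬y3 ∨ y2) and y2 = False: y3 = False.
(y3 ∨ ¬y4) with y3 = False leaves only ¬y4, so y4 = False.
In (y4 ∨ ¬y6), y4 is now false; ¬y6 must hold, so y6 = False.
From (y6 ∨ ¬y5) and y6 = False: y5 = False.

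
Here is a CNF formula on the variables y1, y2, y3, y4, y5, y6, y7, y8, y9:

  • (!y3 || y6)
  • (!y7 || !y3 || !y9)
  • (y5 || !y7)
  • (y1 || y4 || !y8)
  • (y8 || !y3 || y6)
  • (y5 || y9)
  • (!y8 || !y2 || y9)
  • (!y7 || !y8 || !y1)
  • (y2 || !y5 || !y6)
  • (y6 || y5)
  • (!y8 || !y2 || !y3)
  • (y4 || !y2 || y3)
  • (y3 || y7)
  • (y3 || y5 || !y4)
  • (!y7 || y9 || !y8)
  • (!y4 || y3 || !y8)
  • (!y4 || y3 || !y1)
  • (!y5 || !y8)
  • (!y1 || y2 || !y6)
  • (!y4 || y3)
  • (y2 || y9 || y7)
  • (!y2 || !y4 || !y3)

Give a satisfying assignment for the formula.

Branch on y1: take y1 = True.
For the remaining variables, y2 = False, y3 = False, y4 = False, y5 = True, y6 = False, y7 = True, y8 = False, y9 = True works.
Every clause has at least one true literal under this assignment.

y1=T, y2=F, y3=F, y4=F, y5=T, y6=F, y7=T, y8=F, y9=T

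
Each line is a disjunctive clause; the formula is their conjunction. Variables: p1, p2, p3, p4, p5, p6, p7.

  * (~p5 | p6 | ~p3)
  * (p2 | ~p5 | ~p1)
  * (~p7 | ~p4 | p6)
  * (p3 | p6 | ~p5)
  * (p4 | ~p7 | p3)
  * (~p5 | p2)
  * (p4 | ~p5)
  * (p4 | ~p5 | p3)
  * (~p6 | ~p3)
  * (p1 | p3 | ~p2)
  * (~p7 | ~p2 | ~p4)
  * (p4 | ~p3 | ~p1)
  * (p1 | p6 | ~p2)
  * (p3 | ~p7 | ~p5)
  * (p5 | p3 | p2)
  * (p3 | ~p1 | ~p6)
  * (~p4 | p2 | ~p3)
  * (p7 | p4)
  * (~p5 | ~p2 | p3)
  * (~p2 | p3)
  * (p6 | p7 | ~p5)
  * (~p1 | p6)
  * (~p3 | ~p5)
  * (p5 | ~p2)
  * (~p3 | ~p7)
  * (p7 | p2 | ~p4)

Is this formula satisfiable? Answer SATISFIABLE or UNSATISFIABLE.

UNSATISFIABLE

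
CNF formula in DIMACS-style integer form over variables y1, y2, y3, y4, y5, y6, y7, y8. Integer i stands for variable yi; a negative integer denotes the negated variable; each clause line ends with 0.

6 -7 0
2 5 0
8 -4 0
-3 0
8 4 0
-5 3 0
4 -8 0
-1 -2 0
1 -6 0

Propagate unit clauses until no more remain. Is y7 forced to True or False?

False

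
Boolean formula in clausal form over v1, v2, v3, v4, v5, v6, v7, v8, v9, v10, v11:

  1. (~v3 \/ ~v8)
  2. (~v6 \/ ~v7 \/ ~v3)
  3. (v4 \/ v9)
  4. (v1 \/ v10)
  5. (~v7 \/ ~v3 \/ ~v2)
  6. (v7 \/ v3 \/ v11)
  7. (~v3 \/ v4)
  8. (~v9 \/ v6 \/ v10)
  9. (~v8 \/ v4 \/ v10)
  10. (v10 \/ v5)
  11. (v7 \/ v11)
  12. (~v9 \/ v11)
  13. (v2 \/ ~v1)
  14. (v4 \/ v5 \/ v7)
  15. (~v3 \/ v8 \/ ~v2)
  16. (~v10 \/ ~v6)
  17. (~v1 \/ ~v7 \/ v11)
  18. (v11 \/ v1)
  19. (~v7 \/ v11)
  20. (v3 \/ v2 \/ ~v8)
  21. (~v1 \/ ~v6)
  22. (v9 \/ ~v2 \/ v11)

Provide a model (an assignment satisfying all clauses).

v1=False, v2=True, v3=False, v4=True, v5=True, v6=False, v7=False, v8=True, v9=False, v10=True, v11=True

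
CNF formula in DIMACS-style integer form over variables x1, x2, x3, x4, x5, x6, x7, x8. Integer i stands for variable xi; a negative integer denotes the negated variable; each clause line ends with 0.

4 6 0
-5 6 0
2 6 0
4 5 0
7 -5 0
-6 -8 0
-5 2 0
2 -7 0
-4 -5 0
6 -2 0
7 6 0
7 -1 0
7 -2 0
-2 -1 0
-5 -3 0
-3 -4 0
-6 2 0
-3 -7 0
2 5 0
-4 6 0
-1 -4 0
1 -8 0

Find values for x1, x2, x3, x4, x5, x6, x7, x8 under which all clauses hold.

x1 = F, x2 = T, x3 = F, x4 = T, x5 = F, x6 = T, x7 = T, x8 = F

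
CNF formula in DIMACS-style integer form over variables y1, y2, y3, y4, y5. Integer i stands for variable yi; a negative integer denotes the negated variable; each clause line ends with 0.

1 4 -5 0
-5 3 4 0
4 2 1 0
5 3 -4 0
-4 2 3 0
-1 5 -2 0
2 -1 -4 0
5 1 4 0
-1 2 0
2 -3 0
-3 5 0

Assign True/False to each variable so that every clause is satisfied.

y1=True, y2=True, y3=True, y4=False, y5=True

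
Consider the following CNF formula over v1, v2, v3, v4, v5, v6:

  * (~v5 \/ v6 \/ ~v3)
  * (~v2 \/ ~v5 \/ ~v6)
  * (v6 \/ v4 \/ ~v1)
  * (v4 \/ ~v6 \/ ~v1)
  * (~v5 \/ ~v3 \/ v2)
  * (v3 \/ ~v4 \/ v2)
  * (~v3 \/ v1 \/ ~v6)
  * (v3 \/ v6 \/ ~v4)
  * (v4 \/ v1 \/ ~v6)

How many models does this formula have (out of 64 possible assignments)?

14

Split on v6, then v3.
  v6=T, v3=T: remaining (v1,v2,v4,v5) ∈ {(T,F,T,F); (T,T,T,F)} — 2.
  v6=T, v3=F: remaining (v1,v2,v4,v5) ∈ {(F,T,T,F); (T,T,T,F)} — 2.
  v6=F, v3=T: v2 free; 3 ways for (v1,v4,v5) × 2^1 = 6.
  v6=F, v3=F: remaining (v1,v2,v4,v5) ∈ {(F,F,F,F); (F,F,F,T); (F,T,F,F); (F,T,F,T)} — 4.
Total: 2 + 2 + 6 + 4 = 14.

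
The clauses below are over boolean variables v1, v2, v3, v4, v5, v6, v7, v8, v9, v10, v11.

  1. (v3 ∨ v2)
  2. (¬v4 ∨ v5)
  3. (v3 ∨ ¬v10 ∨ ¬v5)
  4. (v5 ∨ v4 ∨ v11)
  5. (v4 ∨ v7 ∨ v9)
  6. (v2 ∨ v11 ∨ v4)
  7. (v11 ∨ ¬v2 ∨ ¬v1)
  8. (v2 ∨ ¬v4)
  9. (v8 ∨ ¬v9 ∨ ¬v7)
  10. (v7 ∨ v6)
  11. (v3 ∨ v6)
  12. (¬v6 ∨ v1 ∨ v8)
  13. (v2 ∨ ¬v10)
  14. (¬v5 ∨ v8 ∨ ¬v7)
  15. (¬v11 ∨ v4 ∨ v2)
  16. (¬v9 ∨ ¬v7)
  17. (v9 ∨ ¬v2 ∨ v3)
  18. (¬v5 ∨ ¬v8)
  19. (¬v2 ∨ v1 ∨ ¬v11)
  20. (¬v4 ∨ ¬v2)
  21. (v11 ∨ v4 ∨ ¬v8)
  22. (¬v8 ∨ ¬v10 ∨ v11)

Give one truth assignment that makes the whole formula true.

v1=True, v2=True, v3=True, v4=False, v5=False, v6=True, v7=True, v8=True, v9=False, v10=False, v11=True

v3 occurs only positively in the remaining clauses — set v3 = True.
Pure literal: v10 appears only negated; assign v10 = False.
Try v1 = True.
Branch on v2: take v2 = True.
  then v11 is forced to True.
  then v4 is forced to False.
Try v5 = False.
The remaining clauses are satisfied by v6 = True, v7 = True, v8 = True, v9 = False.
Every clause has at least one true literal under this assignment.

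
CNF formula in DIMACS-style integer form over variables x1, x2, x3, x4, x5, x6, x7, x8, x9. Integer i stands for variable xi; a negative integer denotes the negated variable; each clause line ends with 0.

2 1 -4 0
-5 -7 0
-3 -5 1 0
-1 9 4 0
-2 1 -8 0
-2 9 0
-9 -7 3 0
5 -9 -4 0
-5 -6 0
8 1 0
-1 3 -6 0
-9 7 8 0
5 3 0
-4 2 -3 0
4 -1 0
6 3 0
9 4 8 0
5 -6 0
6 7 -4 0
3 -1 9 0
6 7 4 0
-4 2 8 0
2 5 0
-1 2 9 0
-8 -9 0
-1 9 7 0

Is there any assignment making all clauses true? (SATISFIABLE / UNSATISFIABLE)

UNSATISFIABLE

x1 = True:
  x9 = True:
    propagation gives x5=True, x7=False, x6=False; an empty clause results — contradiction.
  x9 = False:
    propagation gives x2=False; an empty clause results — contradiction.
x1 = False:
  propagation gives x8=True, x2=False, x4=False, x5=True; an empty clause results — contradiction.
Every branch closes, so no satisfying assignment exists.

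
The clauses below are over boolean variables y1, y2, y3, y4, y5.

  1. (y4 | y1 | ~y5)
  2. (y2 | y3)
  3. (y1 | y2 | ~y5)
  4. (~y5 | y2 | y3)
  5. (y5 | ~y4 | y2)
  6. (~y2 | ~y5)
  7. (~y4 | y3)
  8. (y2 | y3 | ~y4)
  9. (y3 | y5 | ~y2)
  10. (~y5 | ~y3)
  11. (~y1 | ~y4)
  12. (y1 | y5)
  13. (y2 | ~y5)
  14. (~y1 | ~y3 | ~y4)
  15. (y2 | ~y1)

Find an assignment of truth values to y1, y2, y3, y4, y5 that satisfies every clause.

y1 = True, y2 = True, y3 = True, y4 = False, y5 = False

Check each clause:
  1. (y4 | y1 | ~y5) — y1 is true.
  2. (y3 | y2) — y2 is true.
  3. (y2 | y1 | ~y5) — y1 is true.
  4. (y2 | y3 | ~y5) — y2 is true.
  5. (y5 | y2 | ~y4) — y2 is true.
  6. (~y2 | ~y5) — ~y5 is true.
  7. (~y4 | y3) — y3 is true.
  8. (~y4 | y2 | y3) — y2 is true.
  9. (y3 | y5 | ~y2) — y3 is true.
  10. (~y5 | ~y3) — ~y5 is true.
  11. (~y1 | ~y4) — ~y4 is true.
  12. (y1 | y5) — y1 is true.
  13. (~y5 | y2) — y2 is true.
  14. (~y1 | ~y3 | ~y4) — ~y4 is true.
  15. (~y1 | y2) — y2 is true.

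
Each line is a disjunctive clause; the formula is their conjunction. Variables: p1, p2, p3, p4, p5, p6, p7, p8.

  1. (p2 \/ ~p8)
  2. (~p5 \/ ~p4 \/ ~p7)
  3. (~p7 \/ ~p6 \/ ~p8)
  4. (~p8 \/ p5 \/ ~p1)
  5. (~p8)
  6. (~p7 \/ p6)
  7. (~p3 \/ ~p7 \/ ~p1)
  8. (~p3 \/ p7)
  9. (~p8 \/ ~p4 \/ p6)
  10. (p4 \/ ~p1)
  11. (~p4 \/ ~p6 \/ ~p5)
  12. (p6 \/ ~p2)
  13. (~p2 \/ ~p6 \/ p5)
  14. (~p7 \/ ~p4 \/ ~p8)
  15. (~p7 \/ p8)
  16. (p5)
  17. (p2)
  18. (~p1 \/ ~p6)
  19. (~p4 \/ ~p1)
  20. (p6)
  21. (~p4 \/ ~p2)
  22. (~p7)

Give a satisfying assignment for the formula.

p1 = F  p2 = T  p3 = F  p4 = F  p5 = T  p6 = T  p7 = F  p8 = F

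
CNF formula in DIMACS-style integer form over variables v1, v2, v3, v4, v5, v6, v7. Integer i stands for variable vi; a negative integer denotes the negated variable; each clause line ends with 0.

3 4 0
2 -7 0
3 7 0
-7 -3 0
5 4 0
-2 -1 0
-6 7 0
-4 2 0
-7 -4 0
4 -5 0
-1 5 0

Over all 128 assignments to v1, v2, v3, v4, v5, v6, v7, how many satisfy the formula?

2

Satisfying assignments:
  v1=F v2=T v3=T v4=T v5=F v6=F v7=F
  v1=F v2=T v3=T v4=T v5=T v6=F v7=F
Count: 2.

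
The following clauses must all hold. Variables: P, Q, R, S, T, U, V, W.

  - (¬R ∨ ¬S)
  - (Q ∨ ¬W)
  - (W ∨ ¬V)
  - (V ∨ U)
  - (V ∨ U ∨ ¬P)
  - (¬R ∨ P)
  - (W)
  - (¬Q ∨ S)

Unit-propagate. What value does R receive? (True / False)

(W) stands alone — W = True.
In (¬W ∨ Q), ¬W is now false; Q must hold, so Q = True.
(S ∨ ¬Q): since Q = True, the clause reduces to (S). S = True.
From (¬S ∨ ¬R) and S = True: R = False.

False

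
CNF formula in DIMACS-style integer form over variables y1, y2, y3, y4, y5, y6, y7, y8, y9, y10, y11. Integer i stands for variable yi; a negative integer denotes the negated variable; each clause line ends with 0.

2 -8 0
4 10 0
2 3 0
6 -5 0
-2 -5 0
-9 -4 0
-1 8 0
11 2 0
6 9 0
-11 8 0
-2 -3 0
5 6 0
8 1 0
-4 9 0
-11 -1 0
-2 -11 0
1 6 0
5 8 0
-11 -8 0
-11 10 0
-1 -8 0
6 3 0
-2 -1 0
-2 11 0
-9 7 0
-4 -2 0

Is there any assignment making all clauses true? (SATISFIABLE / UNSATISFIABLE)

UNSATISFIABLE

y2 = True:
  propagation gives y5=False, y3=False, y6=True, y11=False; an empty clause results — contradiction.
y2 = False:
  propagation gives y8=False, y3=True, y1=False; an empty clause results — contradiction.
Every branch closes, so no satisfying assignment exists.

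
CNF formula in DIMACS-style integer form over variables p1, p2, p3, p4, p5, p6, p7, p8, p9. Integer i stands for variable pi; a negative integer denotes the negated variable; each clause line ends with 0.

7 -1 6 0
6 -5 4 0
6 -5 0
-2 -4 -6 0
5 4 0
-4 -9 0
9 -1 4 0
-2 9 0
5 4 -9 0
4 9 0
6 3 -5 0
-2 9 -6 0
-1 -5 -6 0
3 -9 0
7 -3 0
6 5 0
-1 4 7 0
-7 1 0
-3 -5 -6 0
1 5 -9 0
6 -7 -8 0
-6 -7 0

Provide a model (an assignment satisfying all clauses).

p1=F, p2=F, p3=F, p4=T, p5=F, p6=T, p7=F, p8=T, p9=F

p2 occurs only negated in the remaining clauses — set p2 = False.
Set p1 = False and propagate.
  then p7 is forced to False.
  then p3 is forced to False.
  then p9 is forced to False.
  then p4 is forced to True.
Set p5 = False and propagate.
  then p6 is forced to True.
p8 is now unconstrained; take p8 = True.
Check each clause:
  1. (p6 | p7 | ~p1) — p6 is true.
  2. (p4 | ~p5 | p6) — ~p5 is true.
  3. (~p5 | p6) — ~p5 is true.
  4. (~p2 | ~p6 | ~p4) — ~p2 is true.
  5. (p5 | p4) — p4 is true.
  6. (~p4 | ~p9) — ~p9 is true.
  7. (~p1 | p4 | p9) — p4 is true.
  8. (p9 | ~p2) — ~p2 is true.
  9. (~p9 | p4 | p5) — p4 is true.
  10. (p9 | p4) — p4 is true.
  11. (p6 | ~p5 | p3) — ~p5 is true.
  12. (~p6 | ~p2 | p9) — ~p2 is true.
  13. (~p6 | ~p5 | ~p1) — ~p5 is true.
  14. (p3 | ~p9) — ~p9 is true.
  15. (~p3 | p7) — ~p3 is true.
  16. (p5 | p6) — p6 is true.
  17. (p7 | ~p1 | p4) — p4 is true.
  18. (p1 | ~p7) — ~p7 is true.
  19. (~p5 | ~p3 | ~p6) — ~p5 is true.
  20. (p1 | p5 | ~p9) — ~p9 is true.
  21. (~p7 | ~p8 | p6) — ~p7 is true.
  22. (~p7 | ~p6) — ~p7 is true.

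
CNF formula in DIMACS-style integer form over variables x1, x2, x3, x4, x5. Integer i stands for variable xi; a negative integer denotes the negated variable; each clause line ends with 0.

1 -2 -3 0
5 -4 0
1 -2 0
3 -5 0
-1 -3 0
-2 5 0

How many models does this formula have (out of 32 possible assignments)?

The models are:
  x1=F x2=F x3=F x4=F x5=F
  x1=F x2=F x3=T x4=F x5=F
  x1=F x2=F x3=T x4=F x5=T
  x1=F x2=F x3=T x4=T x5=T
  x1=T x2=F x3=F x4=F x5=F
That's 5 in total.

5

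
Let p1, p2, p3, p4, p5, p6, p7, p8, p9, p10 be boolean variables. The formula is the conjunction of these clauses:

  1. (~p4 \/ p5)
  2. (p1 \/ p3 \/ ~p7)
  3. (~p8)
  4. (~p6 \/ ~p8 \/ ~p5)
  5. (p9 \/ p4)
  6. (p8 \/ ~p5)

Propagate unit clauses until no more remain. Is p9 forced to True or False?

True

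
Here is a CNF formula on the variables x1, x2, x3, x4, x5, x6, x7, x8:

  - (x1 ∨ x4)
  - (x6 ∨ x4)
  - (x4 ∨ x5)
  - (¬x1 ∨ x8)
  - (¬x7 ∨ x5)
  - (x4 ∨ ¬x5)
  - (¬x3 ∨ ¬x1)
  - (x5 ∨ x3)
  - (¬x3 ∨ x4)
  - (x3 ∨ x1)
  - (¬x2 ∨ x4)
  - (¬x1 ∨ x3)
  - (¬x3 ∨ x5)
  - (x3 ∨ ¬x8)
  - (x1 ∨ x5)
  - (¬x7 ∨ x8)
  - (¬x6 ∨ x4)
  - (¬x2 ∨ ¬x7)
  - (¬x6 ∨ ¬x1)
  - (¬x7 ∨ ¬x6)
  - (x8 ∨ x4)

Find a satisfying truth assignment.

x4 occurs only positively in the remaining clauses — set x4 = True.
Pure literal: x7 appears only negated; assign x7 = False.
Try x1 = False.
  then x3 is forced to True.
  then x5 is forced to True.
x2, x6, x8 are now unconstrained; take x2 = True, x6 = False, x8 = False.
Every clause has at least one true literal under this assignment.
Check each clause:
  1. (x4 ∨ x1) — x4 is true.
  2. (x4 ∨ x6) — x4 is true.
  3. (x4 ∨ x5) — x4 is true.
  4. (¬x1 ∨ x8) — ¬x1 is true.
  5. (x5 ∨ ¬x7) — ¬x7 is true.
  6. (x4 ∨ ¬x5) — x4 is true.
  7. (¬x3 ∨ ¬x1) — ¬x1 is true.
  8. (x5 ∨ x3) — x3 is true.
  9. (¬x3 ∨ x4) — x4 is true.
  10. (x1 ∨ x3) — x3 is true.
  11. (¬x2 ∨ x4) — x4 is true.
  12. (x3 ∨ ¬x1) — x3 is true.
  13. (¬x3 ∨ x5) — x5 is true.
  14. (¬x8 ∨ x3) — ¬x8 is true.
  15. (x5 ∨ x1) — x5 is true.
  16. (¬x7 ∨ x8) — ¬x7 is true.
  17. (¬x6 ∨ x4) — ¬x6 is true.
  18. (¬x7 ∨ ¬x2) — ¬x7 is true.
  19. (¬x6 ∨ ¬x1) — ¬x6 is true.
  20. (¬x6 ∨ ¬x7) — ¬x7 is true.
  21. (x4 ∨ x8) — x4 is true.

x1 = F, x2 = T, x3 = T, x4 = T, x5 = T, x6 = F, x7 = F, x8 = F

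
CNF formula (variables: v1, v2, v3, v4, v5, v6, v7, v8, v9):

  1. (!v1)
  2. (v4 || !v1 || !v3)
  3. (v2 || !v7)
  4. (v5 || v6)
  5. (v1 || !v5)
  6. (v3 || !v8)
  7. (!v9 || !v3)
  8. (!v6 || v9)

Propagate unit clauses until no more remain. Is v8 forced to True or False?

(!v1) stands alone — v1 = False.
(!v5 || v1): since v1 = False, the clause reduces to (!v5). v5 = False.
(v6 || v5): since v5 = False, the clause reduces to (v6). v6 = True.
(!v6 || v9): since v6 = True, the clause reduces to (v9). v9 = True.
From (!v3 || !v9) and v9 = True: v3 = False.
(!v8 || v3): since v3 = False, the clause reduces to (!v8). v8 = False.

False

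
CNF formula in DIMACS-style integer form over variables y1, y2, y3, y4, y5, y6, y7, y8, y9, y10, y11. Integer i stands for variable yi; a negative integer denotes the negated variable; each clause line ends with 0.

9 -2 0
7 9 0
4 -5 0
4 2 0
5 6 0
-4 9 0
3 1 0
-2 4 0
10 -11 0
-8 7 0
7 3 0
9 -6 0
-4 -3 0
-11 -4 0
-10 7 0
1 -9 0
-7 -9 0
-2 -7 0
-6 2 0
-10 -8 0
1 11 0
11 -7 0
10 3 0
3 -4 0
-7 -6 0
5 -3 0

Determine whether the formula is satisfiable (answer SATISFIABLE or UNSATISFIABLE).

y7 = True:
  propagation gives y9=False, y2=False, y4=True; an empty clause results — contradiction.
y7 = False:
  propagation gives y9=True, y8=False, y3=True, y4=False; an empty clause results — contradiction.
Every branch closes, so no satisfying assignment exists.

UNSATISFIABLE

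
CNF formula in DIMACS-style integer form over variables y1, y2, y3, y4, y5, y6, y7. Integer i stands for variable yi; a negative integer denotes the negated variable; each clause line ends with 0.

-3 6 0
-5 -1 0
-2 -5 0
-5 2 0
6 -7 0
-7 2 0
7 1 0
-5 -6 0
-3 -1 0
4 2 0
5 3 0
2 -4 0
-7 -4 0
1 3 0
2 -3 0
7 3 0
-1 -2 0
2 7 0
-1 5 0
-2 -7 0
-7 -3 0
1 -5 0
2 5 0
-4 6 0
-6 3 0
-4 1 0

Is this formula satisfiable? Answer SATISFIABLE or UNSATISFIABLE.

y2 = True:
  propagation gives y5=False, y3=True, y6=True, y1=False; an empty clause results — contradiction.
y2 = False:
  propagation gives y5=False; an empty clause results — contradiction.
Every branch closes, so no satisfying assignment exists.

UNSATISFIABLE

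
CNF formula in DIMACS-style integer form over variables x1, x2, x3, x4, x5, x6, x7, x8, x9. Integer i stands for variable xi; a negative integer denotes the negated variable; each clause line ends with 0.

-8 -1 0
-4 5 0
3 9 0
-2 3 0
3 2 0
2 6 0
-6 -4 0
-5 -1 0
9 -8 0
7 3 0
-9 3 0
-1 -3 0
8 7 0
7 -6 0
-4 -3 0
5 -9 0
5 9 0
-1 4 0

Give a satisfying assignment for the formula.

x1 occurs only negated in the remaining clauses — set x1 = False.
Pure literal: x7 appears only positively; assign x7 = True.
Set x2 = True and propagate.
  then x3 is forced to True.
  then x4 is forced to False.
For the remaining variables, x5 = True, x6 = False, x8 = False, x9 = True works.

x1=False, x2=True, x3=True, x4=False, x5=True, x6=False, x7=True, x8=False, x9=True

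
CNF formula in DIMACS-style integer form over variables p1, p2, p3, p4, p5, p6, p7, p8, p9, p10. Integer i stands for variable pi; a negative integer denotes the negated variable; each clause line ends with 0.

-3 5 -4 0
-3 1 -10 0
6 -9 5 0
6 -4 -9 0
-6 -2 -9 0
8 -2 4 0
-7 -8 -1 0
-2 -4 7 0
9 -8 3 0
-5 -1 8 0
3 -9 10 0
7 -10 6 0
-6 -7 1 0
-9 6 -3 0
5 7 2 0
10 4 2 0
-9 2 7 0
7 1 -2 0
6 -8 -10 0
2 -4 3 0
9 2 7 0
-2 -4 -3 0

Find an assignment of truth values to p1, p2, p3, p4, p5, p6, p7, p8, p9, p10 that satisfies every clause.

Set p1 = False and propagate.
Set p2 = True and propagate.
  then p7 is forced to True.
  then p6 is forced to False.
The remaining clauses are satisfied by p3 = True, p4 = False, p5 = False, p8 = True, p9 = False, p10 = False.
Every clause has at least one true literal under this assignment.
Check each clause:
  1. (p5 | ~p3 | ~p4) — ~p4 is true.
  2. (~p10 | p1 | ~p3) — ~p10 is true.
  3. (p5 | ~p9 | p6) — ~p9 is true.
  4. (p6 | ~p9 | ~p4) — ~p4 is true.
  5. (~p9 | ~p2 | ~p6) — ~p6 is true.
  6. (p4 | ~p2 | p8) — p8 is true.
  7. (~p8 | ~p7 | ~p1) — ~p1 is true.
  8. (~p2 | p7 | ~p4) — ~p4 is true.
  9. (p9 | p3 | ~p8) — p3 is true.
  10. (~p5 | ~p1 | p8) — p8 is true.
  11. (p3 | ~p9 | p10) — p3 is true.
  12. (~p10 | p6 | p7) — ~p10 is true.
  13. (p1 | ~p7 | ~p6) — ~p6 is true.
  14. (~p3 | ~p9 | p6) — ~p9 is true.
  15. (p5 | p2 | p7) — p2 is true.
  16. (p10 | p2 | p4) — p2 is true.
  17. (p7 | p2 | ~p9) — p2 is true.
  18. (p7 | ~p2 | p1) — p7 is true.
  19. (p6 | ~p10 | ~p8) — ~p10 is true.
  20. (p2 | p3 | ~p4) — p2 is true.
  21. (p2 | p9 | p7) — p2 is true.
  22. (~p4 | ~p3 | ~p2) — ~p4 is true.

p1 = False, p2 = True, p3 = True, p4 = False, p5 = False, p6 = False, p7 = True, p8 = True, p9 = False, p10 = False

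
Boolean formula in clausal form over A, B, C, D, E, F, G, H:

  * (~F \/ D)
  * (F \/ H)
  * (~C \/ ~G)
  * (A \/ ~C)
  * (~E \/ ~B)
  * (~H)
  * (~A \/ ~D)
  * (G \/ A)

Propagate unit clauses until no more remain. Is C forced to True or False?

False

(~H) is a unit clause: H = False.
(H \/ F) with H = False leaves only F, so F = True.
(~F \/ D) with F = True leaves only D, so D = True.
From (~D \/ ~A) and D = True: A = False.
In (~C \/ A), A is now false; ~C must hold, so C = False.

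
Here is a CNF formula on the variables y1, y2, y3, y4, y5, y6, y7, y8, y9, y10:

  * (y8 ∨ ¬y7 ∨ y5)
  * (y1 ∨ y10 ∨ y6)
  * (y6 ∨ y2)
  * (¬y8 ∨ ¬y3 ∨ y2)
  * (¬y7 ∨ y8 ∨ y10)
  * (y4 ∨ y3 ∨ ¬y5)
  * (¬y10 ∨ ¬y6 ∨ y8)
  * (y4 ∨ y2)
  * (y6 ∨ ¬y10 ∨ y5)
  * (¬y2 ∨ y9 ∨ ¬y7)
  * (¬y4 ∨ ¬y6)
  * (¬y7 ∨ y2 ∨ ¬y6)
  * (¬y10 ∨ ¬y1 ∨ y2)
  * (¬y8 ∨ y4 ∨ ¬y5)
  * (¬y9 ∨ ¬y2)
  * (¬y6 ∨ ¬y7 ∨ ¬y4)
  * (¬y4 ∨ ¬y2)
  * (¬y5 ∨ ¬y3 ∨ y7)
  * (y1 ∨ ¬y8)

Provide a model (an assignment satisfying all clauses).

y1 = True, y2 = True, y3 = True, y4 = False, y5 = False, y6 = False, y7 = False, y8 = True, y9 = False, y10 = False

Set y1 = True and propagate.
Set y2 = True and propagate.
  then y9 is forced to False.
  then y7 is forced to False.
  then y4 is forced to False.
For the remaining variables, y3 = True, y5 = False, y6 = False, y8 = True, y10 = False works.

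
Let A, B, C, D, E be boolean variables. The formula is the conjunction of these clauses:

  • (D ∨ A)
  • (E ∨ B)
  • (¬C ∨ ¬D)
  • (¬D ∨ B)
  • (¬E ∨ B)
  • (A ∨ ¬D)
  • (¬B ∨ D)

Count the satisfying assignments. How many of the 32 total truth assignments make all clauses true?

2

The models are:
  A=T B=T C=F D=T E=F
  A=T B=T C=F D=T E=T
That's 2 in total.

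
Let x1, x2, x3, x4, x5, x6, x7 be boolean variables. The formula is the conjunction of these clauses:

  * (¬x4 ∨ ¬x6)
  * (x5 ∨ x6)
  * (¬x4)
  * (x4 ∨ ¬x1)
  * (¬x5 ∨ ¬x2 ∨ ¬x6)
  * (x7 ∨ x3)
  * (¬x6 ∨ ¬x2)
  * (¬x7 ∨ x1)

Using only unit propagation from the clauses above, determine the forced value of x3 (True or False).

True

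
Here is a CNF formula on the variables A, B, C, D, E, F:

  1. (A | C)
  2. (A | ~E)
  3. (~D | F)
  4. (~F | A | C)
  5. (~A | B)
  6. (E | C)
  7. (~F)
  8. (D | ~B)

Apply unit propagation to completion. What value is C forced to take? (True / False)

Unit clause (~F) sets F = False.
(~D | F) with F = False leaves only ~D, so D = False.
(~B | D): since D = False, the clause reduces to (~B). B = False.
From (B | ~A) and B = False: A = False.
From (C | A) and A = False: C = True.

True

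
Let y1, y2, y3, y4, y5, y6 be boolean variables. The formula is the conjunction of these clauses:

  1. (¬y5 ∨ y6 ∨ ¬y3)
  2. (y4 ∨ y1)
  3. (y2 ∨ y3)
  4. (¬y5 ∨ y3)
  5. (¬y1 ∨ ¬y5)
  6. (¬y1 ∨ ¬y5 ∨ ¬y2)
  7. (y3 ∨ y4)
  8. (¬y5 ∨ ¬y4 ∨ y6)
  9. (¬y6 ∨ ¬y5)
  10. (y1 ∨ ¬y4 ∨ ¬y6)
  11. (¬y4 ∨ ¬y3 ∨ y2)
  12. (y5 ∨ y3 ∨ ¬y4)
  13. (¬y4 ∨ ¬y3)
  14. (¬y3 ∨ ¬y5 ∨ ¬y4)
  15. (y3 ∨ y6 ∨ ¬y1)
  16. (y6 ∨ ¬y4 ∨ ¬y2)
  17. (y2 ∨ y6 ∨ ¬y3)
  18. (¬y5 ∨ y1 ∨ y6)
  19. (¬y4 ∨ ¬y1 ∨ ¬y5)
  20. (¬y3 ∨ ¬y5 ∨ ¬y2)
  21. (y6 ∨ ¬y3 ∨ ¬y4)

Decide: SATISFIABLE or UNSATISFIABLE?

SATISFIABLE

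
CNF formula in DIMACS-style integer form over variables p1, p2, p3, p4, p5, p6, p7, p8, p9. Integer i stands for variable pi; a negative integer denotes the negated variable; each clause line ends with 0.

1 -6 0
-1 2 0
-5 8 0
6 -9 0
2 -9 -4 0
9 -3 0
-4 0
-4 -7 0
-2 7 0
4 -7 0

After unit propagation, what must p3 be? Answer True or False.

False

(NOT p4) is a unit clause: p4 = False.
(p4 OR NOT p7): since p4 = False, the clause reduces to (NOT p7). p7 = False.
(p7 OR NOT p2): since p7 = False, the clause reduces to (NOT p2). p2 = False.
From (p2 OR NOT p1) and p2 = False: p1 = False.
In (p1 OR NOT p6), p1 is now false; NOT p6 must hold, so p6 = False.
(p6 OR NOT p9): since p6 = False, the clause reduces to (NOT p9). p9 = False.
From (p9 OR NOT p3) and p9 = False: p3 = False.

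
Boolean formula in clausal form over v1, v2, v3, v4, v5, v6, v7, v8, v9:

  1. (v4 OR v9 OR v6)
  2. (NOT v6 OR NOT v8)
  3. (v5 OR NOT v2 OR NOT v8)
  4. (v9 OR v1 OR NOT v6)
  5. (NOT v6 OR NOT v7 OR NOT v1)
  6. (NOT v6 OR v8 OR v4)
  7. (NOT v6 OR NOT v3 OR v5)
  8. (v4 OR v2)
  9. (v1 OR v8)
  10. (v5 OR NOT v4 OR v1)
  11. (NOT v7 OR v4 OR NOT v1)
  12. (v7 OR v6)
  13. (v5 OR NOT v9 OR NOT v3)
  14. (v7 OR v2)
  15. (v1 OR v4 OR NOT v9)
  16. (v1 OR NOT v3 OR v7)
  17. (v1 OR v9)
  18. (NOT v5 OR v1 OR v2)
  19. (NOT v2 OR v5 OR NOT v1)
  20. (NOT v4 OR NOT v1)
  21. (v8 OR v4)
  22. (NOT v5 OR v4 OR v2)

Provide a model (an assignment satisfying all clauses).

v1 = F, v2 = T, v3 = F, v4 = T, v5 = T, v6 = F, v7 = T, v8 = T, v9 = T

Check each clause:
  1. (v9 OR v6 OR v4) — v9 is true.
  2. (NOT v6 OR NOT v8) — NOT v6 is true.
  3. (NOT v2 OR NOT v8 OR v5) — v5 is true.
  4. (v9 OR NOT v6 OR v1) — v9 is true.
  5. (NOT v7 OR NOT v6 OR NOT v1) — NOT v6 is true.
  6. (v8 OR NOT v6 OR v4) — v8 is true.
  7. (NOT v3 OR v5 OR NOT v6) — NOT v3 is true.
  8. (v2 OR v4) — v2 is true.
  9. (v8 OR v1) — v8 is true.
  10. (v1 OR NOT v4 OR v5) — v5 is true.
  11. (v4 OR NOT v7 OR NOT v1) — v4 is true.
  12. (v7 OR v6) — v7 is true.
  13. (NOT v9 OR v5 OR NOT v3) — NOT v3 is true.
  14. (v2 OR v7) — v2 is true.
  15. (v4 OR NOT v9 OR v1) — v4 is true.
  16. (v7 OR NOT v3 OR v1) — NOT v3 is true.
  17. (v1 OR v9) — v9 is true.
  18. (v2 OR v1 OR NOT v5) — v2 is true.
  19. (NOT v1 OR NOT v2 OR v5) — v5 is true.
  20. (NOT v1 OR NOT v4) — NOT v1 is true.
  21. (v8 OR v4) — v8 is true.
  22. (v2 OR v4 OR NOT v5) — v2 is true.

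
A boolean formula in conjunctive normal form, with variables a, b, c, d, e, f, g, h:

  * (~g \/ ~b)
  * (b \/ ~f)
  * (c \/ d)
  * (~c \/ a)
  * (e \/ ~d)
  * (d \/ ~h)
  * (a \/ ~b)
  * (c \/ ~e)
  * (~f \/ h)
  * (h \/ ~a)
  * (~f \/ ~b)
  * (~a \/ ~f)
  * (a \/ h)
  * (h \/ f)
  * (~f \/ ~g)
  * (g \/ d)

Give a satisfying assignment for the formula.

a=True, b=False, c=True, d=True, e=True, f=False, g=False, h=True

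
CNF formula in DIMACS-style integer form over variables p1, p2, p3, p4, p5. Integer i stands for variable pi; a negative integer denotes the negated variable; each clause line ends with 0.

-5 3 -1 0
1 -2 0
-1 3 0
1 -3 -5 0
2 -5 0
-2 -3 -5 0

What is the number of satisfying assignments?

8

Split on p1, then p3.
  p1=T, p3=T: remaining (p2,p4,p5) ∈ {(F,F,F); (F,T,F); (T,F,F); (T,T,F)} — 4.
  p1=T, p3=F: a clause becomes empty — 0.
  p1=F, p3=T: remaining (p2,p4,p5) ∈ {(F,F,F); (F,T,F)} — 2.
  p1=F, p3=F: remaining (p2,p4,p5) ∈ {(F,F,F); (F,T,F)} — 2.
Total: 4 + 0 + 2 + 2 = 8.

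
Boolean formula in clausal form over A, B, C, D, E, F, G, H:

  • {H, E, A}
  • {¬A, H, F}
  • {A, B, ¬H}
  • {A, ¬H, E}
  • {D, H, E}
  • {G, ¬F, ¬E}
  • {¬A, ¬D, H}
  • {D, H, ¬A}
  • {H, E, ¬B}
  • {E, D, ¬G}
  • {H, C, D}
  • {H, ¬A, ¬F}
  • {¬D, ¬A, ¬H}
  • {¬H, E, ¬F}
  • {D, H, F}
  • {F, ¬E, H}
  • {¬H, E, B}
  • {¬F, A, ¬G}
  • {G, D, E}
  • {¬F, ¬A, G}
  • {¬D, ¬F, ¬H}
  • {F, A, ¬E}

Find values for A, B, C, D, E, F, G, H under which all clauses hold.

C occurs only positively in the remaining clauses — set C = True.
Set A = True and propagate.
Try B = True.
The remaining clauses are satisfied by D = False, E = True, F = False, G = False, H = True.
Check each clause:
  1. {E, A, H} — H is true.
  2. {H, F, ¬A} — H is true.
  3. {B, A, ¬H} — A is true.
  4. {¬H, E, A} — A is true.
  5. {H, E, D} — H is true.
  6. {G, ¬F, ¬E} — ¬F is true.
  7. {¬D, ¬A, H} — H is true.
  8. {¬A, D, H} — H is true.
  9. {H, ¬B, E} — H is true.
  10. {D, ¬G, E} — ¬G is true.
  11. {C, H, D} — H is true.
  12. {¬F, ¬A, H} — H is true.
  13. {¬H, ¬D, ¬A} — ¬D is true.
  14. {¬F, E, ¬H} — ¬F is true.
  15. {D, H, F} — H is true.
  16. {H, ¬E, F} — H is true.
  17. {E, ¬H, B} — B is true.
  18. {A, ¬F, ¬G} — ¬G is true.
  19. {G, E, D} — E is true.
  20. {¬A, G, ¬F} — ¬F is true.
  21. {¬F, ¬D, ¬H} — ¬F is true.
  22. {F, ¬E, A} — A is true.

A = True, B = True, C = True, D = False, E = True, F = False, G = False, H = True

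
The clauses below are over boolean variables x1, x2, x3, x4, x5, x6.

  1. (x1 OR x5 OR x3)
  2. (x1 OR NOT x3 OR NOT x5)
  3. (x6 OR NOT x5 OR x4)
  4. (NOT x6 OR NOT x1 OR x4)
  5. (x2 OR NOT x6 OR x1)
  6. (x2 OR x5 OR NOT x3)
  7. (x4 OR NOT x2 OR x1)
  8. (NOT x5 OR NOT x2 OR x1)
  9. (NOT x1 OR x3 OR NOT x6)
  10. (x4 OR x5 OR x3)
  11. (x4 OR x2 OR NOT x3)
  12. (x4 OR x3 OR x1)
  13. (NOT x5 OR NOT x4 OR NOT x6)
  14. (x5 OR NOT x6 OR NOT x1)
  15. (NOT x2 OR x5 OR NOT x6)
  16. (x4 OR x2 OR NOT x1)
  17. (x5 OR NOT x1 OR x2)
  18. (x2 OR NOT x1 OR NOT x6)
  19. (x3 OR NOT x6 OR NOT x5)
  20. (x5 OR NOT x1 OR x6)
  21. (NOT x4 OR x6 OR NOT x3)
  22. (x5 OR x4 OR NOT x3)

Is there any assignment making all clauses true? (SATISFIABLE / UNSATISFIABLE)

Try x1 = True.
Set x2 = True and propagate.
For the remaining variables, x3 = False, x4 = True, x5 = True, x6 = False works.
So x1=T, x2=T, x3=F, x4=T, x5=T, x6=F is a satisfying assignment.

SATISFIABLE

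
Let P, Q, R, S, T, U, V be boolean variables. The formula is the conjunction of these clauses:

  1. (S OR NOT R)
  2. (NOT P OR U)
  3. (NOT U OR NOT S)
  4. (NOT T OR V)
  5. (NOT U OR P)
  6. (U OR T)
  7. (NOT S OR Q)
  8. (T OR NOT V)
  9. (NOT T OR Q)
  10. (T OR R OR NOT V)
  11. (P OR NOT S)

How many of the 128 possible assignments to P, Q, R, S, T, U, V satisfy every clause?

Satisfying assignments:
  P=0 Q=1 R=0 S=0 T=1 U=0 V=1
  P=1 Q=0 R=0 S=0 T=0 U=1 V=0
  P=1 Q=1 R=0 S=0 T=0 U=1 V=0
  P=1 Q=1 R=0 S=0 T=1 U=1 V=1
Count: 4.

4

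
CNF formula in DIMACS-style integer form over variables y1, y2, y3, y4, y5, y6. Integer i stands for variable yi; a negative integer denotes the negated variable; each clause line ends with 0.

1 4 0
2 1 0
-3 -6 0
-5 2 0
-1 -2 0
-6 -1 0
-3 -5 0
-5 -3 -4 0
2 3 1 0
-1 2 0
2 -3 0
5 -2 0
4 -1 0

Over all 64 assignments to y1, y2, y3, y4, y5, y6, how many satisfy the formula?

The models are:
  y1=0 y2=1 y3=0 y4=1 y5=1 y6=0
  y1=0 y2=1 y3=0 y4=1 y5=1 y6=1
Count: 2.

2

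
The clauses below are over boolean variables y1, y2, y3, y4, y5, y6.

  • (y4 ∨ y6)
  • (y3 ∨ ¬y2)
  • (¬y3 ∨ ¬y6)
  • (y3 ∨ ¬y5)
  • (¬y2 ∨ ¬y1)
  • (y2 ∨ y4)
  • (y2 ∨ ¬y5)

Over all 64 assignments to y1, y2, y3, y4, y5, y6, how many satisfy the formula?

8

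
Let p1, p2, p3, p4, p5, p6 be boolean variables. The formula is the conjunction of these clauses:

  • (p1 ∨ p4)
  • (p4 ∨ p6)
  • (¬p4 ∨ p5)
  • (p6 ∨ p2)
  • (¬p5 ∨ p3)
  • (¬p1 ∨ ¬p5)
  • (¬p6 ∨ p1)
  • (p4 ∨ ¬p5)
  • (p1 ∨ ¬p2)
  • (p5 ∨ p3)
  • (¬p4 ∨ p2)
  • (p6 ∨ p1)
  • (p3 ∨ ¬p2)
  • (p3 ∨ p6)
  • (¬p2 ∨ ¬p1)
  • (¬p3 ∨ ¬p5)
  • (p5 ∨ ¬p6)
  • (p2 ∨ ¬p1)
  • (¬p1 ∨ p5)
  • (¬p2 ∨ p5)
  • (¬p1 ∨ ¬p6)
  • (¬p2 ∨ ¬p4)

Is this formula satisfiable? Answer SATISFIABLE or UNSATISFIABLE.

p1 = True:
  propagation gives p5=False; an empty clause results — contradiction.
p1 = False:
  propagation gives p4=True, p5=True, p3=True; an empty clause results — contradiction.
Every branch closes, so no satisfying assignment exists.

UNSATISFIABLE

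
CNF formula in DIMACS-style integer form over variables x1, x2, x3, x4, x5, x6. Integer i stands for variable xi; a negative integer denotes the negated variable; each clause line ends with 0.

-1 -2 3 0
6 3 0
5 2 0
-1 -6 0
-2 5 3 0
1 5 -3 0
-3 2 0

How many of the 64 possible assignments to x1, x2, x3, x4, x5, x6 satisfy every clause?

12

Case analysis on x3 and x2:
  x3=T, x2=T: x4 free; 4 ways for (x1,x5,x6) × 2^1 = 8.
  x3=T, x2=F: a clause becomes empty — 0.
  x3=F, x2=T: remaining (x1,x4,x5,x6) ∈ {(F,F,T,T); (F,T,T,T)} — 2.
  x3=F, x2=F: remaining (x1,x4,x5,x6) ∈ {(F,F,T,T); (F,T,T,T)} — 2.
Total: 8 + 0 + 2 + 2 = 12.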